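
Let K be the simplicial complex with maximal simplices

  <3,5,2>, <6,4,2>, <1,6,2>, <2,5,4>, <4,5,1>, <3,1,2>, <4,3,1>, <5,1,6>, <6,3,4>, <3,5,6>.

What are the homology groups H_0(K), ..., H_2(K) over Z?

Fix the vertex order 1 < 2 < 3 < 4 < 5 < 6 and write every simplex with vertices in increasing order. Then dim K = 2 and the simplices of K are:

  0-simplices (6): [1], [2], [3], [4], [5], [6]
  1-simplices (15): [1,2], [1,3], [1,4], [1,5], [1,6], [2,3], [2,4], [2,5], [2,6], [3,4], [3,5], [3,6], [4,5], [4,6], [5,6]
  2-simplices (10): [1,2,3], [1,2,6], [1,3,4], [1,4,5], [1,5,6], [2,3,5], [2,4,5], [2,4,6], [3,4,6], [3,5,6]

so the chain groups are C_0 ≅ Z^6, C_1 ≅ Z^15, C_2 ≅ Z^10.

∂_1: C_1 → C_0 is given by ∂[p,q] = [q] − [p].
The 6×15 boundary matrix has rank 5 and Smith normal form diag(1,1,1,1,1).

∂_2: C_2 → C_1 acts by ∂[p,q,r] = [q,r] − [p,r] + [p,q]. For instance
  ∂[2,4,6] = [4,6] − [2,6] + [2,4],
  ∂[1,2,6] = [2,6] − [1,6] + [1,2].
As a 15×10 matrix over Z this has rank 10, with invariant factors (1,1,1,1,1,1,1,1,1,2).

Now H_k = ker ∂_k / im ∂_{k+1}, so:

  H_0: rank C_0 − rank ∂_1 = 6 − 5 = 1, and the invariant factors of ∂_1 are all 1, so H_0 ≅ Z.
  H_1: rank ker ∂_1 − rank ∂_2 = (15 − 5) − 10 = 0, and ∂_2 has invariant factor 2 > 1, so H_1 ≅ Z/2Z.
  H_2: rank ker ∂_2 − rank ∂_3 = (10 − 10) − 0 = 0, and there is no ∂_3, so H_2 ≅ 0.

As a check, the Euler characteristic is 6 − 15 + 10 = 1, which agrees with 1 − 0 + 0 = 1.
(K is a triangulation of the real projective plane RP^2.)

H_0 ≅ Z,  H_1 ≅ Z/2Z,  H_2 = 0.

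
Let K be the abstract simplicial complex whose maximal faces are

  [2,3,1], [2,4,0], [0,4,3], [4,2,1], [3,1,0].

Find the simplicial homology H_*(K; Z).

Fix the vertex order 0 < 1 < 2 < 3 < 4 and write every simplex with vertices in increasing order. Then dim K = 2 and the simplices of K are:

  0-simplices (5): [0], [1], [2], [3], [4]
  1-simplices (10): [0,1], [0,2], [0,3], [0,4], [1,2], [1,3], [1,4], [2,3], [2,4], [3,4]
  2-simplices (5): [0,1,3], [0,2,4], [0,3,4], [1,2,3], [1,2,4]

giving chain groups C_0 ≅ Z^5, C_1 ≅ Z^10, C_2 ≅ Z^5.

The boundary map ∂_1: C_1 → C_0 maps an edge to its endpoints' difference, ∂[p,q] = q − p. For instance
  ∂[0,3] = [3] − [0].
The resulting 5×10 matrix has rank 4, and its Smith normal form has invariant factors (1,1,1,1).

∂_2: C_2 → C_1 sends each 2-simplex [p,q,r] to [q,r] − [p,r] + [p,q]. For instance
  ∂[0,3,4] = [3,4] − [0,4] + [0,3],
  ∂[1,2,3] = [2,3] − [1,3] + [1,2].
The 10×5 boundary matrix has rank 5 and Smith normal form diag(1,1,1,1,1).

Now H_k = ker ∂_k / im ∂_{k+1}, so:

  H_0: rank C_0 − rank ∂_1 = 5 − 4 = 1, and the invariant factors of ∂_1 are all 1, so H_0 ≅ Z.
  H_1: rank ker ∂_1 − rank ∂_2 = (10 − 4) − 5 = 1, and the invariant factors of ∂_2 are all 1, so H_1 ≅ Z.
  H_2: rank ker ∂_2 − rank ∂_3 = (5 − 5) − 0 = 0, and there is no ∂_3, so H_2 ≅ 0.

H_0 = Z,  H_1 = Z,  H_2 = 0.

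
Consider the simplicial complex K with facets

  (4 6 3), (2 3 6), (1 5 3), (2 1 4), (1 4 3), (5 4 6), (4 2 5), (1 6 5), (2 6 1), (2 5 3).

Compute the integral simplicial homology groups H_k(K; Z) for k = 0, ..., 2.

H_0 ≅ Z,  H_1 ≅ Z/2Z,  H_2 = 0.

Take the total order 1 < 2 < 3 < 4 < 5 < 6 on the vertex set. Then K (dimension 2) consists of the simplices:

  0-simplices (6): [1], [2], [3], [4], [5], [6]
  1-simplices (15): [1,2], [1,3], [1,4], [1,5], [1,6], [2,3], [2,4], [2,5], [2,6], [3,4], [3,5], [3,6], [4,5], [4,6], [5,6]
  2-simplices (10): [1,2,4], [1,2,6], [1,3,4], [1,3,5], [1,5,6], [2,3,5], [2,3,6], [2,4,5], [3,4,6], [4,5,6]

giving chain groups C_0 ≅ Z^6, C_1 ≅ Z^15, C_2 ≅ Z^10.

∂_1: C_1 → C_0 sends each edge [p,q] (with p < q) to q − p.
As a 6×15 matrix over Z this has rank 5, with invariant factors (1,1,1,1,1).

The boundary map ∂_2: C_2 → C_1 sends each 2-simplex [p,q,r] to [q,r] − [p,r] + [p,q]. For instance
  ∂[1,2,6] = [2,6] − [1,6] + [1,2],
  ∂[3,4,6] = [4,6] − [3,6] + [3,4].
As a 15×10 matrix over Z this has rank 10, with invariant factors (1,1,1,1,1,1,1,1,1,2).

Now H_k = ker ∂_k / im ∂_{k+1}, so:

  H_0: rank C_0 − rank ∂_1 = 6 − 5 = 1, and the invariant factors of ∂_1 are all 1, so H_0 = Z.
  H_1: rank ker ∂_1 − rank ∂_2 = (15 − 5) − 10 = 0, and ∂_2 has invariant factor 2 > 1, so H_1 = Z/2Z.
  H_2: rank ker ∂_2 − rank ∂_3 = (10 − 10) − 0 = 0, and there is no ∂_3, so H_2 = 0.

(K is a triangulation of the real projective plane RP^2.)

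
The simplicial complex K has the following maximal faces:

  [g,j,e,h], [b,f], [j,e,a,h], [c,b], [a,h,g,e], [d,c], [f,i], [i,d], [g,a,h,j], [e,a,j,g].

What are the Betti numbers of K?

K has 10 vertices, 15 edges, 10 triangles, 5 3-simplices.
rank ∂_0 = 0, rank ∂_1 = 8 ⇒ b_0 = 10 − 0 − 8 = 2; all invariant factors of ∂_1 are 1 so no torsion. So H_0 = Z^2.
rank ∂_1 = 8, rank ∂_2 = 6 ⇒ b_1 = 15 − 8 − 6 = 1; all invariant factors of ∂_2 are 1 so no torsion. So H_1 = Z.
rank ∂_2 = 6, rank ∂_3 = 4 ⇒ b_2 = 10 − 6 − 4 = 0; all invariant factors of ∂_3 are 1 so no torsion. So H_2 = 0.
rank ∂_3 = 4, rank ∂_4 = 0 ⇒ b_3 = 5 − 4 − 0 = 1. So H_3 = Z.

b_0 = 2, b_1 = 1, b_2 = 0, b_3 = 1.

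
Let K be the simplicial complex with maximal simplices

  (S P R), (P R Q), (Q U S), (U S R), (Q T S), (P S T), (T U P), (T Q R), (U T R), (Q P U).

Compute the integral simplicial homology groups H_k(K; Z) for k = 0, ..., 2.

H_0 ≅ Z,  H_1 ≅ Z/2,  H_2 = 0.

Take the total order P < Q < R < S < T < U on the vertex set. Then K (dimension 2) consists of the simplices:

  0-simplices (6): P, Q, R, S, T, U
  1-simplices (15): PQ, PR, PS, PT, PU, QR, QS, QT, QU, RS, RT, RU, ST, SU, TU
  2-simplices (10): PQR, PQU, PRS, PST, PTU, QRT, QST, QSU, RSU, RTU

giving chain groups C_0 ≅ Z^6, C_1 ≅ Z^15, C_2 ≅ Z^10.

The boundary map ∂_1: C_1 → C_0 is given by ∂[p,q] = [q] − [p]. For instance
  ∂PU = U − P.
The 6×15 boundary matrix has rank 5 and Smith normal form diag(1,1,1,1,1).

Boundary ∂_2: C_2 → C_1 maps a triangle to the signed sum of its edges. For instance
  ∂QSU = SU − QU + QS,
  ∂PQR = QR − PR + PQ.
As a 15×10 matrix over Z this has rank 10, with invariant factors (1,1,1,1,1,1,1,1,1,2).

Now H_k = ker ∂_k / im ∂_{k+1}, so:

  H_0: rank C_0 − rank ∂_1 = 6 − 5 = 1, and the invariant factors of ∂_1 are all 1, so H_0 = Z.
  H_1: rank ker ∂_1 − rank ∂_2 = (15 − 5) − 10 = 0, and ∂_2 has invariant factor 2 > 1, so H_1 = Z/2.
  H_2: rank ker ∂_2 − rank ∂_3 = (10 − 10) − 0 = 0, and there is no ∂_3, so H_2 = 0.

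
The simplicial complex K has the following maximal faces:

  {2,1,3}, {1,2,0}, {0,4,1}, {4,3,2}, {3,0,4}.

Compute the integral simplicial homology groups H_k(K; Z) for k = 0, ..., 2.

K has 5 vertices, 10 edges, 5 triangles.
rank ∂_0 = 0, rank ∂_1 = 4 ⇒ b_0 = 5 − 0 − 4 = 1; all invariant factors of ∂_1 are 1 so no torsion. So H_0 ≅ Z.
rank ∂_1 = 4, rank ∂_2 = 5 ⇒ b_1 = 10 − 4 − 5 = 1; all invariant factors of ∂_2 are 1 so no torsion. So H_1 ≅ Z.
rank ∂_2 = 5, rank ∂_3 = 0 ⇒ b_2 = 5 − 5 − 0 = 0. So H_2 ≅ 0.

H_0 = Z,  H_1 = Z,  H_2 = 0.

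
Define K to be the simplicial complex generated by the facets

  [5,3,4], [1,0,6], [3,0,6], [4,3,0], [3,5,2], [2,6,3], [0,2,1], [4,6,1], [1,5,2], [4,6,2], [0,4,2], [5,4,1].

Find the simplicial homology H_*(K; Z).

H_0 ≅ Z,  H_1 ≅ Z_2,  H_2 = 0.

We work with the vertex ordering 0 < 1 < 2 < 3 < 4 < 5 < 6. The simplices of K, each written with vertices in increasing order, are:

  0-simplices (7): [0], [1], [2], [3], [4], [5], [6]
  1-simplices (18): [0,1], [0,2], [0,3], [0,4], [0,6], [1,2], [1,4], [1,5], [1,6], [2,3], [2,4], [2,5], [2,6], [3,4], [3,5], [3,6], [4,5], [4,6]
  2-simplices (12): [0,1,2], [0,1,6], [0,2,4], [0,3,4], [0,3,6], [1,2,5], [1,4,5], [1,4,6], [2,3,5], [2,3,6], [2,4,6], [3,4,5]

so the chain groups are C_0 ≅ Z^7, C_1 ≅ Z^18, C_2 ≅ Z^12.

Boundary ∂_1: C_1 → C_0 sends each edge [p,q] (with p < q) to q − p. For instance
  ∂[3,4] = [4] − [3].
As a 7×18 matrix over Z this has rank 6, with invariant factors (1,1,1,1,1,1).

The boundary map ∂_2: C_2 → C_1 sends each 2-simplex [p,q,r] to [q,r] − [p,r] + [p,q]. For instance
  ∂[3,4,5] = [4,5] − [3,5] + [3,4],
  ∂[0,3,6] = [3,6] − [0,6] + [0,3].
The resulting 18×12 matrix has rank 12, and its Smith normal form has invariant factors (1,1,1,1,1,1,1,1,1,1,1,2).

From H_k ≅ ker(∂_k) / im(∂_{k+1}) we obtain:

  H_0: rank C_0 − rank ∂_1 = 7 − 6 = 1, and the invariant factors of ∂_1 are all 1, so H_0 = Z.
  H_1: rank ker ∂_1 − rank ∂_2 = (18 − 6) − 12 = 0, and ∂_2 has invariant factor 2 > 1, so H_1 = Z_2.
  H_2: rank ker ∂_2 − rank ∂_3 = (12 − 12) − 0 = 0, and there is no ∂_3, so H_2 = 0.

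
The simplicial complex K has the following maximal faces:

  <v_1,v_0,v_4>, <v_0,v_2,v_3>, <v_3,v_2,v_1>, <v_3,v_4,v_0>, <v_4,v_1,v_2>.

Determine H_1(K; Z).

We work with the vertex ordering v_0 < v_1 < v_2 < v_3 < v_4. The simplices of K, each written with vertices in increasing order, are:

  0-simplices (5): [v_0], [v_1], [v_2], [v_3], [v_4]
  1-simplices (10): [v_0,v_1], [v_0,v_2], [v_0,v_3], [v_0,v_4], [v_1,v_2], [v_1,v_3], [v_1,v_4], [v_2,v_3], [v_2,v_4], [v_3,v_4]
  2-simplices (5): [v_0,v_1,v_4], [v_0,v_2,v_3], [v_0,v_3,v_4], [v_1,v_2,v_3], [v_1,v_2,v_4]

giving chain groups C_0 ≅ Z^5, C_1 ≅ Z^10, C_2 ≅ Z^5.

Boundary ∂_1: C_1 → C_0 sends each edge [p,q] (with p < q) to q − p.
As a 5×10 matrix over Z this has rank 4, with invariant factors (1,1,1,1).

The boundary map ∂_2: C_2 → C_1 acts by ∂[p,q,r] = [q,r] − [p,r] + [p,q]. For instance
  ∂[v_0,v_1,v_4] = [v_1,v_4] − [v_0,v_4] + [v_0,v_1],
  ∂[v_1,v_2,v_4] = [v_2,v_4] − [v_1,v_4] + [v_1,v_2].
The resulting 10×5 matrix has rank 5, and its Smith normal form has invariant factors (1,1,1,1,1).

From H_k ≅ ker(∂_k) / im(∂_{k+1}) we obtain:

  H_1: rank ker ∂_1 − rank ∂_2 = (10 − 4) − 5 = 1, and the invariant factors of ∂_2 are all 1, so H_1 ≅ Z.

H_1 = Z.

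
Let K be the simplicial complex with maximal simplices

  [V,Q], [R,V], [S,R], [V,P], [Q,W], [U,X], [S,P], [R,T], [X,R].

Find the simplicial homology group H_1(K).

Take the total order P < Q < R < S < T < U < V < W < X on the vertex set. Then K (dimension 1) consists of the simplices:

  0-simplices (9): P, Q, R, S, T, U, V, W, X
  1-simplices (9): PS, PV, QV, QW, RS, RT, RV, RX, UX

Hence C_0 ≅ Z^9, C_1 ≅ Z^9.

Boundary ∂_1: C_1 → C_0 maps an edge to its endpoints' difference, ∂[p,q] = q − p.
This gives a 9×9 integer matrix of rank 8; reducing to Smith normal form yields diagonal entries (1,1,1,1,1,1,1,1).

Reading off H_k = ker ∂_k / im ∂_{k+1}:

  H_1: rank ker ∂_1 − rank ∂_2 = (9 − 8) − 0 = 1, and there is no ∂_2, so H_1 = Z.

H_1 ≅ Z.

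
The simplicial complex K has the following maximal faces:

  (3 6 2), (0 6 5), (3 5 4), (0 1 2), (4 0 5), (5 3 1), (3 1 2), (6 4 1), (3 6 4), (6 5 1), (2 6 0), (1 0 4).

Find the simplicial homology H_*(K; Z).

H_0 = Z,  H_1 = Z/2,  H_2 = 0.

K has 7 vertices, 18 edges, 12 triangles.
rank ∂_0 = 0, rank ∂_1 = 6 ⇒ b_0 = 7 − 0 − 6 = 1; all invariant factors of ∂_1 are 1 so no torsion. So H_0 = Z.
rank ∂_1 = 6, rank ∂_2 = 12 ⇒ b_1 = 18 − 6 − 12 = 0; ∂_2 has invariant factor(s) [2] giving torsion. So H_1 = Z/2.
rank ∂_2 = 12, rank ∂_3 = 0 ⇒ b_2 = 12 − 12 − 0 = 0. So H_2 = 0.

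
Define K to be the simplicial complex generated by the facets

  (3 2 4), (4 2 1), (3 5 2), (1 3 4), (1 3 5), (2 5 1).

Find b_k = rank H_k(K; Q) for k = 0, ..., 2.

b_0 = 1, b_1 = 0, b_2 = 1.

Order the vertices as 1 < 2 < 3 < 4 < 5. Listing each simplex with vertices in this order, K has dimension 2 with simplices:

  0-simplices (5): [1], [2], [3], [4], [5]
  1-simplices (9): [1,2], [1,3], [1,4], [1,5], [2,3], [2,4], [2,5], [3,4], [3,5]
  2-simplices (6): [1,2,4], [1,2,5], [1,3,4], [1,3,5], [2,3,4], [2,3,5]

giving chain groups C_0 ≅ Z^5, C_1 ≅ Z^9, C_2 ≅ Z^6.

Boundary ∂_1: C_1 → C_0 sends each edge [p,q] (with p < q) to q − p. For instance
  ∂[1,2] = [2] − [1].
As a 5×9 matrix over Z this has rank 4, with invariant factors (1,1,1,1).

Boundary ∂_2: C_2 → C_1 acts by ∂[p,q,r] = [q,r] − [p,r] + [p,q]. For instance
  ∂[1,3,4] = [3,4] − [1,4] + [1,3],
  ∂[2,3,5] = [3,5] − [2,5] + [2,3].
The resulting 9×6 matrix has rank 5, and its Smith normal form has invariant factors (1,1,1,1,1).

Now H_k = ker ∂_k / im ∂_{k+1}, so:

  H_0: rank C_0 − rank ∂_1 = 5 − 4 = 1, and the invariant factors of ∂_1 are all 1, so H_0 = Z.
  H_1: rank ker ∂_1 − rank ∂_2 = (9 − 4) − 5 = 0, and the invariant factors of ∂_2 are all 1, so H_1 = 0.
  H_2: rank ker ∂_2 − rank ∂_3 = (6 − 5) − 0 = 1, and there is no ∂_3, so H_2 = Z.

As a check, the Euler characteristic is 5 − 9 + 6 = 2, which agrees with 1 − 0 + 1 = 2.
(K is a triangulation of the 2-sphere S^2.)

Hence the Betti numbers are b_0 = 1, b_1 = 0, b_2 = 1.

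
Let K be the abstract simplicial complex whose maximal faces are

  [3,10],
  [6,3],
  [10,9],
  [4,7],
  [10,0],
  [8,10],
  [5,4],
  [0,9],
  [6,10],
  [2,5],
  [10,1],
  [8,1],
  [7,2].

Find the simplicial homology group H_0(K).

H_0 ≅ Z^2.

Take the total order 0 < 1 < 2 < 3 < 4 < 5 < 6 < 7 < 8 < 9 < 10 on the vertex set. Then K (dimension 1) consists of the simplices:

  0-simplices (11): [0], [1], [2], [3], [4], [5], [6], [7], [8], [9], [10]
  1-simplices (13): [0,9], [0,10], [1,8], [1,10], [2,5], [2,7], [3,6], [3,10], [4,5], [4,7], [6,10], [8,10], [9,10]

so the chain groups are C_0 ≅ Z^11, C_1 ≅ Z^13.

∂_1: C_1 → C_0 sends each edge [p,q] (with p < q) to q − p. For instance
  ∂[2,7] = [7] − [2].
This gives a 11×13 integer matrix of rank 9; reducing to Smith normal form yields diagonal entries (1,1,1,1,1,1,1,1,1).

Computing H_k = (kernel of ∂_k) / (image of ∂_{k+1}):

  H_0: rank C_0 − rank ∂_1 = 11 − 9 = 2, and the invariant factors of ∂_1 are all 1, so H_0 ≅ Z^2.

(K is a triangulation of the disjoint union of the circle S^1 and a wedge of 3 circles.)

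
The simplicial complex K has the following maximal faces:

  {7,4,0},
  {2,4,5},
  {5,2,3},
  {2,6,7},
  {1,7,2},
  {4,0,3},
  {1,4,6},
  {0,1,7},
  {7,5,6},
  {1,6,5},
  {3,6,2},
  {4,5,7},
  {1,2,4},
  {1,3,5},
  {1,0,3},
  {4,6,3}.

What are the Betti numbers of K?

Take the total order 0 < 1 < 2 < 3 < 4 < 5 < 6 < 7 on the vertex set. Then K (dimension 2) consists of the simplices:

  0-simplices (8): [0], [1], [2], [3], [4], [5], [6], [7]
  1-simplices (24): (24 of them)
  2-simplices (16): [0,1,3], [0,1,7], [0,3,4], [0,4,7], [1,2,4], [1,2,7], [1,3,5], [1,4,6], [1,5,6], [2,3,5], [2,3,6], [2,4,5], [2,6,7], [3,4,6], [4,5,7], [5,6,7]

giving chain groups C_0 ≅ Z^8, C_1 ≅ Z^24, C_2 ≅ Z^16.

The boundary map ∂_1: C_1 → C_0 sends each edge [p,q] (with p < q) to q − p.
The 8×24 boundary matrix has rank 7 and Smith normal form diag(1,1,1,1,1,1,1).

∂_2: C_2 → C_1 sends each 2-simplex [p,q,r] to [q,r] − [p,r] + [p,q]. For instance
  ∂[1,5,6] = [5,6] − [1,6] + [1,5],
  ∂[2,6,7] = [6,7] − [2,7] + [2,6].
The resulting 24×16 matrix has rank 15, and its Smith normal form has invariant factors (1,1,1,1,1,1,1,1,1,1,1,1,1,1,1).

Reading off H_k = ker ∂_k / im ∂_{k+1}:

  H_0: rank C_0 − rank ∂_1 = 8 − 7 = 1, and the invariant factors of ∂_1 are all 1, so H_0 ≅ Z.
  H_1: rank ker ∂_1 − rank ∂_2 = (24 − 7) − 15 = 2, and the invariant factors of ∂_2 are all 1, so H_1 ≅ Z^2.
  H_2: rank ker ∂_2 − rank ∂_3 = (16 − 15) − 0 = 1, and there is no ∂_3, so H_2 ≅ Z.

Hence the Betti numbers are b_0 = 1, b_1 = 2, b_2 = 1.

b_0 = 1, b_1 = 2, b_2 = 1.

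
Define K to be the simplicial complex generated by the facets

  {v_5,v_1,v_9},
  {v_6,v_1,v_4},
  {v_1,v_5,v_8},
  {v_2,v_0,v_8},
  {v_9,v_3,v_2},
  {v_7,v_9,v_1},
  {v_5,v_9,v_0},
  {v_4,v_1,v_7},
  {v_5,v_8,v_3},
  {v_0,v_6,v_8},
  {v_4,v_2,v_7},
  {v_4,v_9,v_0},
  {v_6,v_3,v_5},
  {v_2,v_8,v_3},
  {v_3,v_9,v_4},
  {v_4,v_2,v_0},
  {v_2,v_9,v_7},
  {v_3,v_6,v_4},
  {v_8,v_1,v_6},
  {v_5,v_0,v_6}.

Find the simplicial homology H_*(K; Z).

Fix the vertex order v_0 < v_1 < v_2 < v_3 < v_4 < v_5 < v_6 < v_7 < v_8 < v_9 and write every simplex with vertices in increasing order. Then dim K = 2 and the simplices of K are:

  0-simplices (10): [v_0], [v_1], [v_2], [v_3], [v_4], [v_5], [v_6], [v_7], [v_8], [v_9]
  1-simplices (30): (30 of them)
  2-simplices (20): (20 of them)

giving chain groups C_0 ≅ Z^10, C_1 ≅ Z^30, C_2 ≅ Z^20.

∂_1: C_1 → C_0 maps an edge to its endpoints' difference, ∂[p,q] = q − p. For instance
  ∂[v_3,v_9] = [v_9] − [v_3].
As a 10×30 matrix over Z this has rank 9, with invariant factors (1,1,1,1,1,1,1,1,1).

The boundary map ∂_2: C_2 → C_1 maps a triangle to the signed sum of its edges. For instance
  ∂[v_3,v_4,v_9] = [v_4,v_9] − [v_3,v_9] + [v_3,v_4],
  ∂[v_2,v_3,v_8] = [v_3,v_8] − [v_2,v_8] + [v_2,v_3].
The 30×20 boundary matrix has rank 20 and Smith normal form diag(1,1,1,1,1,1,1,1,1,1,1,1,1,1,1,1,1,1,1,2).

Reading off H_k = ker ∂_k / im ∂_{k+1}:

  H_0: rank C_0 − rank ∂_1 = 10 − 9 = 1, and the invariant factors of ∂_1 are all 1, so H_0 ≅ Z.
  H_1: rank ker ∂_1 − rank ∂_2 = (30 − 9) − 20 = 1, and ∂_2 has invariant factor 2 > 1, so H_1 ≅ Z ⊕ Z/2.
  H_2: rank ker ∂_2 − rank ∂_3 = (20 − 20) − 0 = 0, and there is no ∂_3, so H_2 ≅ 0.

(K is a triangulation of the Klein bottle.)

H_0 ≅ Z,  H_1 ≅ Z ⊕ Z/2,  H_2 = 0.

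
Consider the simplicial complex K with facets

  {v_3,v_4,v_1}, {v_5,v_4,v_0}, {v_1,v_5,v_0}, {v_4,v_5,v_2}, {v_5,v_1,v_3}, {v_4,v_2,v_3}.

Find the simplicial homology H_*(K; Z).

We work with the vertex ordering v_0 < v_1 < v_2 < v_3 < v_4 < v_5. The simplices of K, each written with vertices in increasing order, are:

  0-simplices (6): [v_0], [v_1], [v_2], [v_3], [v_4], [v_5]
  1-simplices (12): [v_0,v_1], [v_0,v_4], [v_0,v_5], [v_1,v_3], [v_1,v_4], [v_1,v_5], [v_2,v_3], [v_2,v_4], [v_2,v_5], [v_3,v_4], [v_3,v_5], [v_4,v_5]
  2-simplices (6): [v_0,v_1,v_5], [v_0,v_4,v_5], [v_1,v_3,v_4], [v_1,v_3,v_5], [v_2,v_3,v_4], [v_2,v_4,v_5]

so the chain groups are C_0 ≅ Z^6, C_1 ≅ Z^12, C_2 ≅ Z^6.

Boundary ∂_1: C_1 → C_0 maps an edge to its endpoints' difference, ∂[p,q] = q − p.
As a 6×12 matrix over Z this has rank 5, with invariant factors (1,1,1,1,1).

∂_2: C_2 → C_1 maps a triangle to the signed sum of its edges. For instance
  ∂[v_2,v_3,v_4] = [v_3,v_4] − [v_2,v_4] + [v_2,v_3],
  ∂[v_0,v_4,v_5] = [v_4,v_5] − [v_0,v_5] + [v_0,v_4].
The 12×6 boundary matrix has rank 6 and Smith normal form diag(1,1,1,1,1,1).

Now H_k = ker ∂_k / im ∂_{k+1}, so:

  H_0: rank C_0 − rank ∂_1 = 6 − 5 = 1, and the invariant factors of ∂_1 are all 1, so H_0 ≅ Z.
  H_1: rank ker ∂_1 − rank ∂_2 = (12 − 5) − 6 = 1, and the invariant factors of ∂_2 are all 1, so H_1 ≅ Z.
  H_2: rank ker ∂_2 − rank ∂_3 = (6 − 6) − 0 = 0, and there is no ∂_3, so H_2 ≅ 0.

As a check, the Euler characteristic is 6 − 12 + 6 = 0, which agrees with 1 − 1 + 0 = 0.

H_0 ≅ Z,  H_1 ≅ Z,  H_2 = 0.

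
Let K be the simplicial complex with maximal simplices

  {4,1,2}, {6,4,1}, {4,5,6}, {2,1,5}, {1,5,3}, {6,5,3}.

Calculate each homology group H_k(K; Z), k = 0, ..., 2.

Take the total order 1 < 2 < 3 < 4 < 5 < 6 on the vertex set. Then K (dimension 2) consists of the simplices:

  0-simplices (6): [1], [2], [3], [4], [5], [6]
  1-simplices (12): [1,2], [1,3], [1,4], [1,5], [1,6], [2,4], [2,5], [3,5], [3,6], [4,5], [4,6], [5,6]
  2-simplices (6): [1,2,4], [1,2,5], [1,3,5], [1,4,6], [3,5,6], [4,5,6]

so the chain groups are C_0 ≅ Z^6, C_1 ≅ Z^12, C_2 ≅ Z^6.

The boundary map ∂_1: C_1 → C_0 is given by ∂[p,q] = [q] − [p]. For instance
  ∂[4,6] = [6] − [4].
This gives a 6×12 integer matrix of rank 5; reducing to Smith normal form yields diagonal entries (1,1,1,1,1).

Boundary ∂_2: C_2 → C_1 maps a triangle to the signed sum of its edges. For instance
  ∂[1,3,5] = [3,5] − [1,5] + [1,3],
  ∂[1,4,6] = [4,6] − [1,6] + [1,4].
The 12×6 boundary matrix has rank 6 and Smith normal form diag(1,1,1,1,1,1).

Reading off H_k = ker ∂_k / im ∂_{k+1}:

  H_0: rank C_0 − rank ∂_1 = 6 − 5 = 1, and the invariant factors of ∂_1 are all 1, so H_0 = Z.
  H_1: rank ker ∂_1 − rank ∂_2 = (12 − 5) − 6 = 1, and the invariant factors of ∂_2 are all 1, so H_1 = Z.
  H_2: rank ker ∂_2 − rank ∂_3 = (6 − 6) − 0 = 0, and there is no ∂_3, so H_2 = 0.

H_0 ≅ Z,  H_1 ≅ Z,  H_2 = 0.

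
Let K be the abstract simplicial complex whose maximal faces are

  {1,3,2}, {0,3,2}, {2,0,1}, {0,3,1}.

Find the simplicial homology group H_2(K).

H_2 ≅ Z.

K has 4 vertices, 6 edges, 4 triangles.
rank ∂_2 = 3, rank ∂_3 = 0 ⇒ b_2 = 4 − 3 − 0 = 1. So H_2 ≅ Z.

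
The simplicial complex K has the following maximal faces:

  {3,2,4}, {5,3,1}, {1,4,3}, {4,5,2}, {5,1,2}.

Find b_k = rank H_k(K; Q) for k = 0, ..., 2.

Take the total order 1 < 2 < 3 < 4 < 5 on the vertex set. Then K (dimension 2) consists of the simplices:

  0-simplices (5): [1], [2], [3], [4], [5]
  1-simplices (10): [1,2], [1,3], [1,4], [1,5], [2,3], [2,4], [2,5], [3,4], [3,5], [4,5]
  2-simplices (5): [1,2,5], [1,3,4], [1,3,5], [2,3,4], [2,4,5]

Hence C_0 ≅ Z^5, C_1 ≅ Z^10, C_2 ≅ Z^5.

Boundary ∂_1: C_1 → C_0 maps an edge to its endpoints' difference, ∂[p,q] = q − p.
The resulting 5×10 matrix has rank 4, and its Smith normal form has invariant factors (1,1,1,1).

The boundary map ∂_2: C_2 → C_1 acts by ∂[p,q,r] = [q,r] − [p,r] + [p,q]. For instance
  ∂[1,2,5] = [2,5] − [1,5] + [1,2],
  ∂[1,3,4] = [3,4] − [1,4] + [1,3].
The 10×5 boundary matrix has rank 5 and Smith normal form diag(1,1,1,1,1).

Reading off H_k = ker ∂_k / im ∂_{k+1}:

  H_0: rank C_0 − rank ∂_1 = 5 − 4 = 1, and the invariant factors of ∂_1 are all 1, so H_0 = Z.
  H_1: rank ker ∂_1 − rank ∂_2 = (10 − 4) − 5 = 1, and the invariant factors of ∂_2 are all 1, so H_1 = Z.
  H_2: rank ker ∂_2 − rank ∂_3 = (5 − 5) − 0 = 0, and there is no ∂_3, so H_2 = 0.

As a check, the Euler characteristic is 5 − 10 + 5 = 0, which agrees with 1 − 1 + 0 = 0.

Hence the Betti numbers are b_0 = 1, b_1 = 1, b_2 = 0.

b_0 = 1, b_1 = 1, b_2 = 0.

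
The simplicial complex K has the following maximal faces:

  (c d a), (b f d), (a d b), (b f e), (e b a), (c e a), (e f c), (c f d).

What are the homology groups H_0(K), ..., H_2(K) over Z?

Fix the vertex order a < b < c < d < e < f and write every simplex with vertices in increasing order. Then dim K = 2 and the simplices of K are:

  0-simplices (6): a, b, c, d, e, f
  1-simplices (12): ab, ac, ad, ae, bd, be, bf, cd, ce, cf, df, ef
  2-simplices (8): abd, abe, acd, ace, bdf, bef, cdf, cef

giving chain groups C_0 ≅ Z^6, C_1 ≅ Z^12, C_2 ≅ Z^8.

The boundary map ∂_1: C_1 → C_0 maps an edge to its endpoints' difference, ∂[p,q] = q − p. For instance
  ∂be = e − b.
This gives a 6×12 integer matrix of rank 5; reducing to Smith normal form yields diagonal entries (1,1,1,1,1).

∂_2: C_2 → C_1 sends each 2-simplex [p,q,r] to [q,r] − [p,r] + [p,q]. For instance
  ∂acd = cd − ad + ac,
  ∂bdf = df − bf + bd.
This gives a 12×8 integer matrix of rank 7; reducing to Smith normal form yields diagonal entries (1,1,1,1,1,1,1).

Computing H_k = (kernel of ∂_k) / (image of ∂_{k+1}):

  H_0: rank C_0 − rank ∂_1 = 6 − 5 = 1, and the invariant factors of ∂_1 are all 1, so H_0 ≅ Z.
  H_1: rank ker ∂_1 − rank ∂_2 = (12 − 5) − 7 = 0, and the invariant factors of ∂_2 are all 1, so H_1 ≅ 0.
  H_2: rank ker ∂_2 − rank ∂_3 = (8 − 7) − 0 = 1, and there is no ∂_3, so H_2 ≅ Z.

H_0 ≅ Z,  H_1 = 0,  H_2 ≅ Z.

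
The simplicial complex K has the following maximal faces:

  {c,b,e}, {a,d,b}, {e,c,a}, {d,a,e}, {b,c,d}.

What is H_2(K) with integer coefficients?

H_2 = 0.

Order the vertices as a < b < c < d < e. Listing each simplex with vertices in this order, K has dimension 2 with simplices:

  0-simplices (5): a, b, c, d, e
  1-simplices (10): ab, ac, ad, ae, bc, bd, be, cd, ce, de
  2-simplices (5): abd, ace, ade, bcd, bce

giving chain groups C_0 ≅ Z^5, C_1 ≅ Z^10, C_2 ≅ Z^5.

Boundary ∂_1: C_1 → C_0 is given by ∂[p,q] = [q] − [p].
The 5×10 boundary matrix has rank 4 and Smith normal form diag(1,1,1,1).

The boundary map ∂_2: C_2 → C_1 maps a triangle to the signed sum of its edges. For instance
  ∂bce = ce − be + bc,
  ∂bcd = cd − bd + bc.
This gives a 10×5 integer matrix of rank 5; reducing to Smith normal form yields diagonal entries (1,1,1,1,1).

Now H_k = ker ∂_k / im ∂_{k+1}, so:

  H_2: rank ker ∂_2 − rank ∂_3 = (5 − 5) − 0 = 0, and there is no ∂_3, so H_2 ≅ 0.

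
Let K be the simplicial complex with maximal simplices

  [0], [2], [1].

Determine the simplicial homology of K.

H_0 = Z^3.

K has 3 vertices.
rank ∂_0 = 0, rank ∂_1 = 0 ⇒ b_0 = 3 − 0 − 0 = 3. So H_0 ≅ Z^3.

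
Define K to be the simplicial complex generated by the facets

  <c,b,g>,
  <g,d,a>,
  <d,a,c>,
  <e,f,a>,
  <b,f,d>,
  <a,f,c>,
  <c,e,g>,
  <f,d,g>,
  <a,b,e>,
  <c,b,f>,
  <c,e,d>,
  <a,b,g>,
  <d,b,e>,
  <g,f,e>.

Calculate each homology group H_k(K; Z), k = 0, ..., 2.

Order the vertices as a < b < c < d < e < f < g. Listing each simplex with vertices in this order, K has dimension 2 with simplices:

  0-simplices (7): a, b, c, d, e, f, g
  1-simplices (21): ab, ac, ad, ae, af, ag, bc, bd, be, bf, bg, cd, ce, cf, cg, de, df, dg, ef, eg, fg
  2-simplices (14): abe, abg, acd, acf, adg, aef, bcf, bcg, bde, bdf, cde, ceg, dfg, efg

giving chain groups C_0 ≅ Z^7, C_1 ≅ Z^21, C_2 ≅ Z^14.

Boundary ∂_1: C_1 → C_0 maps an edge to its endpoints' difference, ∂[p,q] = q − p.
The 7×21 boundary matrix has rank 6 and Smith normal form diag(1,1,1,1,1,1).

The boundary map ∂_2: C_2 → C_1 acts by ∂[p,q,r] = [q,r] − [p,r] + [p,q]. For instance
  ∂bcf = cf − bf + bc,
  ∂acd = cd − ad + ac.
As a 21×14 matrix over Z this has rank 13, with invariant factors (1,1,1,1,1,1,1,1,1,1,1,1,1).

From H_k ≅ ker(∂_k) / im(∂_{k+1}) we obtain:

  H_0: rank C_0 − rank ∂_1 = 7 − 6 = 1, and the invariant factors of ∂_1 are all 1, so H_0 ≅ Z.
  H_1: rank ker ∂_1 − rank ∂_2 = (21 − 6) − 13 = 2, and the invariant factors of ∂_2 are all 1, so H_1 ≅ Z^2.
  H_2: rank ker ∂_2 − rank ∂_3 = (14 − 13) − 0 = 1, and there is no ∂_3, so H_2 ≅ Z.

H_0 = Z,  H_1 = Z^2,  H_2 = Z.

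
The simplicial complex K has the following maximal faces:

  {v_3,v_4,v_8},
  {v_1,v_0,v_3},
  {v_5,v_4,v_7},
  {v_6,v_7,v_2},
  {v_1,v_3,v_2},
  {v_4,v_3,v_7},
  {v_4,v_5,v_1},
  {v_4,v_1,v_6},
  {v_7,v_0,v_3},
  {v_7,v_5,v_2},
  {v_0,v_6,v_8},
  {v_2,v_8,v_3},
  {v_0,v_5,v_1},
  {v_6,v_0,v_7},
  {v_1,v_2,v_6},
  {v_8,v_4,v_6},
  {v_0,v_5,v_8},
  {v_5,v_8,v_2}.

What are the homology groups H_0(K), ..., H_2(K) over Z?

Fix the vertex order v_0 < v_1 < v_2 < v_3 < v_4 < v_5 < v_6 < v_7 < v_8 and write every simplex with vertices in increasing order. Then dim K = 2 and the simplices of K are:

  0-simplices (9): [v_0], [v_1], [v_2], [v_3], [v_4], [v_5], [v_6], [v_7], [v_8]
  1-simplices (27): (27 of them)
  2-simplices (18): (18 of them)

Hence C_0 ≅ Z^9, C_1 ≅ Z^27, C_2 ≅ Z^18.

The boundary map ∂_1: C_1 → C_0 sends each edge [p,q] (with p < q) to q − p.
The resulting 9×27 matrix has rank 8, and its Smith normal form has invariant factors (1,1,1,1,1,1,1,1).

The boundary map ∂_2: C_2 → C_1 acts by ∂[p,q,r] = [q,r] − [p,r] + [p,q]. For instance
  ∂[v_0,v_6,v_8] = [v_6,v_8] − [v_0,v_8] + [v_0,v_6],
  ∂[v_2,v_3,v_8] = [v_3,v_8] − [v_2,v_8] + [v_2,v_3].
As a 27×18 matrix over Z this has rank 17, with invariant factors (1,1,1,1,1,1,1,1,1,1,1,1,1,1,1,1,1).

Computing H_k = (kernel of ∂_k) / (image of ∂_{k+1}):

  H_0: rank C_0 − rank ∂_1 = 9 − 8 = 1, and the invariant factors of ∂_1 are all 1, so H_0 = Z.
  H_1: rank ker ∂_1 − rank ∂_2 = (27 − 8) − 17 = 2, and the invariant factors of ∂_2 are all 1, so H_1 = Z^2.
  H_2: rank ker ∂_2 − rank ∂_3 = (18 − 17) − 0 = 1, and there is no ∂_3, so H_2 = Z.

As a check, the Euler characteristic is 9 − 27 + 18 = 0, which agrees with 1 − 2 + 1 = 0.

H_0 ≅ Z,  H_1 ≅ Z^2,  H_2 ≅ Z.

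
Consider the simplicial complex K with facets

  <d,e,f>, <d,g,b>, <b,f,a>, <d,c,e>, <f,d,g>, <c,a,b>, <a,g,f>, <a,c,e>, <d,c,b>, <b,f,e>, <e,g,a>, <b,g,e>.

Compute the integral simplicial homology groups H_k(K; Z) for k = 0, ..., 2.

H_0 ≅ Z,  H_1 ≅ Z/2,  H_2 = 0.

Take the total order a < b < c < d < e < f < g on the vertex set. Then K (dimension 2) consists of the simplices:

  0-simplices (7): a, b, c, d, e, f, g
  1-simplices (18): ab, ac, ae, af, ag, bc, bd, be, bf, bg, cd, ce, de, df, dg, ef, eg, fg
  2-simplices (12): abc, abf, ace, aeg, afg, bcd, bdg, bef, beg, cde, def, dfg

so the chain groups are C_0 ≅ Z^7, C_1 ≅ Z^18, C_2 ≅ Z^12.

∂_1: C_1 → C_0 maps an edge to its endpoints' difference, ∂[p,q] = q − p. For instance
  ∂ef = f − e.
As a 7×18 matrix over Z this has rank 6, with invariant factors (1,1,1,1,1,1).

The boundary map ∂_2: C_2 → C_1 acts by ∂[p,q,r] = [q,r] − [p,r] + [p,q]. For instance
  ∂bcd = cd − bd + bc,
  ∂dfg = fg − dg + df.
This gives a 18×12 integer matrix of rank 12; reducing to Smith normal form yields diagonal entries (1,1,1,1,1,1,1,1,1,1,1,2).

From H_k ≅ ker(∂_k) / im(∂_{k+1}) we obtain:

  H_0: rank C_0 − rank ∂_1 = 7 − 6 = 1, and the invariant factors of ∂_1 are all 1, so H_0 ≅ Z.
  H_1: rank ker ∂_1 − rank ∂_2 = (18 − 6) − 12 = 0, and ∂_2 has invariant factor 2 > 1, so H_1 ≅ Z/2.
  H_2: rank ker ∂_2 − rank ∂_3 = (12 − 12) − 0 = 0, and there is no ∂_3, so H_2 ≅ 0.

As a check, the Euler characteristic is 7 − 18 + 12 = 1, which agrees with 1 − 0 + 0 = 1.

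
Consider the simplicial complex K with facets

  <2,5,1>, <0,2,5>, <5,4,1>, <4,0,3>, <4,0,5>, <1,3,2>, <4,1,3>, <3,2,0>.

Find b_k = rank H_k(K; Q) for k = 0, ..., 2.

b_0 = 1, b_1 = 0, b_2 = 1.

Fix the vertex order 0 < 1 < 2 < 3 < 4 < 5 and write every simplex with vertices in increasing order. Then dim K = 2 and the simplices of K are:

  0-simplices (6): [0], [1], [2], [3], [4], [5]
  1-simplices (12): [0,2], [0,3], [0,4], [0,5], [1,2], [1,3], [1,4], [1,5], [2,3], [2,5], [3,4], [4,5]
  2-simplices (8): [0,2,3], [0,2,5], [0,3,4], [0,4,5], [1,2,3], [1,2,5], [1,3,4], [1,4,5]

so the chain groups are C_0 ≅ Z^6, C_1 ≅ Z^12, C_2 ≅ Z^8.

∂_1: C_1 → C_0 is given by ∂[p,q] = [q] − [p]. For instance
  ∂[1,3] = [3] − [1].
As a 6×12 matrix over Z this has rank 5, with invariant factors (1,1,1,1,1).

Boundary ∂_2: C_2 → C_1 maps a triangle to the signed sum of its edges. For instance
  ∂[1,2,5] = [2,5] − [1,5] + [1,2],
  ∂[0,4,5] = [4,5] − [0,5] + [0,4].
This gives a 12×8 integer matrix of rank 7; reducing to Smith normal form yields diagonal entries (1,1,1,1,1,1,1).

Now H_k = ker ∂_k / im ∂_{k+1}, so:

  H_0: rank C_0 − rank ∂_1 = 6 − 5 = 1, and the invariant factors of ∂_1 are all 1, so H_0 ≅ Z.
  H_1: rank ker ∂_1 − rank ∂_2 = (12 − 5) − 7 = 0, and the invariant factors of ∂_2 are all 1, so H_1 ≅ 0.
  H_2: rank ker ∂_2 − rank ∂_3 = (8 − 7) − 0 = 1, and there is no ∂_3, so H_2 ≅ Z.

(K is a triangulation of the 2-sphere S^2.)

Hence the Betti numbers are b_0 = 1, b_1 = 0, b_2 = 1.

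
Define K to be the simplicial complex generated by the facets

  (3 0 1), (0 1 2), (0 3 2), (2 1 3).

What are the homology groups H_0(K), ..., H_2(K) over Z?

K has 4 vertices, 6 edges, 4 triangles.
rank ∂_0 = 0, rank ∂_1 = 3 ⇒ b_0 = 4 − 0 − 3 = 1; all invariant factors of ∂_1 are 1 so no torsion. So H_0 ≅ Z.
rank ∂_1 = 3, rank ∂_2 = 3 ⇒ b_1 = 6 − 3 − 3 = 0; all invariant factors of ∂_2 are 1 so no torsion. So H_1 ≅ 0.
rank ∂_2 = 3, rank ∂_3 = 0 ⇒ b_2 = 4 − 3 − 0 = 1. So H_2 ≅ Z.

H_0 ≅ Z,  H_1 = 0,  H_2 ≅ Z.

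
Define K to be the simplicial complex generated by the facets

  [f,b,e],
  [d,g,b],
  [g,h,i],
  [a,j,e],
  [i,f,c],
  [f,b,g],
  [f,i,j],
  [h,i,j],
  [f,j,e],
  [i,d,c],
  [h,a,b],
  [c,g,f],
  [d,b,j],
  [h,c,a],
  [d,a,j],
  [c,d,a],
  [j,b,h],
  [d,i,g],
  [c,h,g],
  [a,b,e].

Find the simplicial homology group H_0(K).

H_0 = Z.

We work with the vertex ordering a < b < c < d < e < f < g < h < i < j. The simplices of K, each written with vertices in increasing order, are:

  0-simplices (10): a, b, c, d, e, f, g, h, i, j
  1-simplices (30): ab, ac, ad, ae, ah, aj, bd, be, bf, bg, bh, bj, cd, cf, cg, ch, ci, dg, di, dj, ef, ej, fg, fi, fj, gh, gi, hi, hj, ij
  2-simplices (20): abe, abh, acd, ach, adj, aej, bdg, bdj, bef, bfg, bhj, cdi, cfg, cfi, cgh, dgi, efj, fij, ghi, hij

Hence C_0 ≅ Z^10, C_1 ≅ Z^30, C_2 ≅ Z^20.

The boundary map ∂_1: C_1 → C_0 maps an edge to its endpoints' difference, ∂[p,q] = q − p.
The resulting 10×30 matrix has rank 9, and its Smith normal form has invariant factors (1,1,1,1,1,1,1,1,1).

The boundary map ∂_2: C_2 → C_1 acts by ∂[p,q,r] = [q,r] − [p,r] + [p,q]. For instance
  ∂ach = ch − ah + ac,
  ∂cgh = gh − ch + cg.
The resulting 30×20 matrix has rank 20, and its Smith normal form has invariant factors (1,1,1,1,1,1,1,1,1,1,1,1,1,1,1,1,1,1,1,2).

Reading off H_k = ker ∂_k / im ∂_{k+1}:

  H_0: rank C_0 − rank ∂_1 = 10 − 9 = 1, and the invariant factors of ∂_1 are all 1, so H_0 ≅ Z.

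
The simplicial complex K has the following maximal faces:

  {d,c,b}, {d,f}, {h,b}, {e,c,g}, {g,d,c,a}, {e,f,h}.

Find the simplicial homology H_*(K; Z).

Order the vertices as a < b < c < d < e < f < g < h. Listing each simplex with vertices in this order, K has dimension 3 with simplices:

  0-simplices (8): a, b, c, d, e, f, g, h
  1-simplices (15): ac, ad, ag, bc, bd, bh, cd, ce, cg, df, dg, ef, eg, eh, fh
  2-simplices (7): acd, acg, adg, bcd, cdg, ceg, efh
  3-simplices (1): acdg

Hence C_0 ≅ Z^8, C_1 ≅ Z^15, C_2 ≅ Z^7, C_3 ≅ Z^1.

The boundary map ∂_1: C_1 → C_0 sends each edge [p,q] (with p < q) to q − p. For instance
  ∂fh = h − f.
The 8×15 boundary matrix has rank 7 and Smith normal form diag(1,1,1,1,1,1,1).

The boundary map ∂_2: C_2 → C_1 maps a triangle to the signed sum of its edges. For instance
  ∂efh = fh − eh + ef,
  ∂cdg = dg − cg + cd.
The resulting 15×7 matrix has rank 6, and its Smith normal form has invariant factors (1,1,1,1,1,1).

Boundary ∂_3: C_3 → C_2 sends each 3-simplex σ to the alternating sum Σ_i (−1)^i (σ with its i-th vertex removed). For instance
  ∂acdg = cdg − adg + acg − acd.
This gives a 7×1 integer matrix of rank 1; reducing to Smith normal form yields diagonal entries (1).

From H_k ≅ ker(∂_k) / im(∂_{k+1}) we obtain:

  H_0: rank C_0 − rank ∂_1 = 8 − 7 = 1, and the invariant factors of ∂_1 are all 1, so H_0 ≅ Z.
  H_1: rank ker ∂_1 − rank ∂_2 = (15 − 7) − 6 = 2, and the invariant factors of ∂_2 are all 1, so H_1 ≅ Z^2.
  H_2: rank ker ∂_2 − rank ∂_3 = (7 − 6) − 1 = 0, and the invariant factors of ∂_3 are all 1, so H_2 ≅ 0.
  H_3: rank ker ∂_3 − rank ∂_4 = (1 − 1) − 0 = 0, and there is no ∂_4, so H_3 ≅ 0.

H_0 ≅ Z,  H_1 ≅ Z^2,  H_2 = 0,  H_3 = 0.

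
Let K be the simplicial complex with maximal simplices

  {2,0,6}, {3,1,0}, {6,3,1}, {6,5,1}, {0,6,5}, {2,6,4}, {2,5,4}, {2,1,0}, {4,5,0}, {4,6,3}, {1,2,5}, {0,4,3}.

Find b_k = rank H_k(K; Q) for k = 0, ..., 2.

We work with the vertex ordering 0 < 1 < 2 < 3 < 4 < 5 < 6. The simplices of K, each written with vertices in increasing order, are:

  0-simplices (7): [0], [1], [2], [3], [4], [5], [6]
  1-simplices (18): [0,1], [0,2], [0,3], [0,4], [0,5], [0,6], [1,2], [1,3], [1,5], [1,6], [2,4], [2,5], [2,6], [3,4], [3,6], [4,5], [4,6], [5,6]
  2-simplices (12): [0,1,2], [0,1,3], [0,2,6], [0,3,4], [0,4,5], [0,5,6], [1,2,5], [1,3,6], [1,5,6], [2,4,5], [2,4,6], [3,4,6]

giving chain groups C_0 ≅ Z^7, C_1 ≅ Z^18, C_2 ≅ Z^12.

The boundary map ∂_1: C_1 → C_0 maps an edge to its endpoints' difference, ∂[p,q] = q − p. For instance
  ∂[1,3] = [3] − [1].
As a 7×18 matrix over Z this has rank 6, with invariant factors (1,1,1,1,1,1).

Boundary ∂_2: C_2 → C_1 acts by ∂[p,q,r] = [q,r] − [p,r] + [p,q]. For instance
  ∂[0,2,6] = [2,6] − [0,6] + [0,2],
  ∂[0,3,4] = [3,4] − [0,4] + [0,3].
This gives a 18×12 integer matrix of rank 12; reducing to Smith normal form yields diagonal entries (1,1,1,1,1,1,1,1,1,1,1,2).

Reading off H_k = ker ∂_k / im ∂_{k+1}:

  H_0: rank C_0 − rank ∂_1 = 7 − 6 = 1, and the invariant factors of ∂_1 are all 1, so H_0 ≅ Z.
  H_1: rank ker ∂_1 − rank ∂_2 = (18 − 6) − 12 = 0, and ∂_2 has invariant factor 2 > 1, so H_1 ≅ Z/2.
  H_2: rank ker ∂_2 − rank ∂_3 = (12 − 12) − 0 = 0, and there is no ∂_3, so H_2 ≅ 0.

As a check, the Euler characteristic is 7 − 18 + 12 = 1, which agrees with 1 − 0 + 0 = 1.

Hence the Betti numbers are b_0 = 1, b_1 = 0, b_2 = 0.

b_0 = 1, b_1 = 0, b_2 = 0.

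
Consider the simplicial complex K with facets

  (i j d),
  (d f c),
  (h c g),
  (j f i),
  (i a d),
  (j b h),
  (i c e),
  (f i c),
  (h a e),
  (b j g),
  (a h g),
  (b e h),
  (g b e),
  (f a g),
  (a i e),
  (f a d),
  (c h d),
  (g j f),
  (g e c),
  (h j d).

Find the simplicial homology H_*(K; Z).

Take the total order a < b < c < d < e < f < g < h < i < j on the vertex set. Then K (dimension 2) consists of the simplices:

  0-simplices (10): a, b, c, d, e, f, g, h, i, j
  1-simplices (30): ad, ae, af, ag, ah, ai, be, bg, bh, bj, cd, ce, cf, cg, ch, ci, df, dh, di, dj, eg, eh, ei, fg, fi, fj, gh, gj, hj, ij
  2-simplices (20): adf, adi, aeh, aei, afg, agh, beg, beh, bgj, bhj, cdf, cdh, ceg, cei, cfi, cgh, dhj, dij, fgj, fij

giving chain groups C_0 ≅ Z^10, C_1 ≅ Z^30, C_2 ≅ Z^20.

∂_1: C_1 → C_0 sends each edge [p,q] (with p < q) to q − p. For instance
  ∂bh = h − b.
This gives a 10×30 integer matrix of rank 9; reducing to Smith normal form yields diagonal entries (1,1,1,1,1,1,1,1,1).

Boundary ∂_2: C_2 → C_1 acts by ∂[p,q,r] = [q,r] − [p,r] + [p,q]. For instance
  ∂beg = eg − bg + be,
  ∂fij = ij − fj + fi.
This gives a 30×20 integer matrix of rank 20; reducing to Smith normal form yields diagonal entries (1,1,1,1,1,1,1,1,1,1,1,1,1,1,1,1,1,1,1,2).

Computing H_k = (kernel of ∂_k) / (image of ∂_{k+1}):

  H_0: rank C_0 − rank ∂_1 = 10 − 9 = 1, and the invariant factors of ∂_1 are all 1, so H_0 ≅ Z.
  H_1: rank ker ∂_1 − rank ∂_2 = (30 − 9) − 20 = 1, and ∂_2 has invariant factor 2 > 1, so H_1 ≅ Z × Z/2.
  H_2: rank ker ∂_2 − rank ∂_3 = (20 − 20) − 0 = 0, and there is no ∂_3, so H_2 ≅ 0.

As a check, the Euler characteristic is 10 − 30 + 20 = 0, which agrees with 1 − 1 + 0 = 0.

H_0 = Z,  H_1 = Z × Z/2,  H_2 = 0.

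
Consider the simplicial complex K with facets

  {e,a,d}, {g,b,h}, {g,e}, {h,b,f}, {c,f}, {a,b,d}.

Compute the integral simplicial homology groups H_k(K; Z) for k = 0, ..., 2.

H_0 = Z,  H_1 = Z,  H_2 = 0.

We work with the vertex ordering a < b < c < d < e < f < g < h. The simplices of K, each written with vertices in increasing order, are:

  0-simplices (8): a, b, c, d, e, f, g, h
  1-simplices (12): ab, ad, ae, bd, bf, bg, bh, cf, de, eg, fh, gh
  2-simplices (4): abd, ade, bfh, bgh

giving chain groups C_0 ≅ Z^8, C_1 ≅ Z^12, C_2 ≅ Z^4.

The boundary map ∂_1: C_1 → C_0 maps an edge to its endpoints' difference, ∂[p,q] = q − p. For instance
  ∂bg = g − b.
The resulting 8×12 matrix has rank 7, and its Smith normal form has invariant factors (1,1,1,1,1,1,1).

The boundary map ∂_2: C_2 → C_1 sends each 2-simplex [p,q,r] to [q,r] − [p,r] + [p,q]. For instance
  ∂bfh = fh − bh + bf,
  ∂abd = bd − ad + ab.
This gives a 12×4 integer matrix of rank 4; reducing to Smith normal form yields diagonal entries (1,1,1,1).

Computing H_k = (kernel of ∂_k) / (image of ∂_{k+1}):

  H_0: rank C_0 − rank ∂_1 = 8 − 7 = 1, and the invariant factors of ∂_1 are all 1, so H_0 ≅ Z.
  H_1: rank ker ∂_1 − rank ∂_2 = (12 − 7) − 4 = 1, and the invariant factors of ∂_2 are all 1, so H_1 ≅ Z.
  H_2: rank ker ∂_2 − rank ∂_3 = (4 − 4) − 0 = 0, and there is no ∂_3, so H_2 ≅ 0.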